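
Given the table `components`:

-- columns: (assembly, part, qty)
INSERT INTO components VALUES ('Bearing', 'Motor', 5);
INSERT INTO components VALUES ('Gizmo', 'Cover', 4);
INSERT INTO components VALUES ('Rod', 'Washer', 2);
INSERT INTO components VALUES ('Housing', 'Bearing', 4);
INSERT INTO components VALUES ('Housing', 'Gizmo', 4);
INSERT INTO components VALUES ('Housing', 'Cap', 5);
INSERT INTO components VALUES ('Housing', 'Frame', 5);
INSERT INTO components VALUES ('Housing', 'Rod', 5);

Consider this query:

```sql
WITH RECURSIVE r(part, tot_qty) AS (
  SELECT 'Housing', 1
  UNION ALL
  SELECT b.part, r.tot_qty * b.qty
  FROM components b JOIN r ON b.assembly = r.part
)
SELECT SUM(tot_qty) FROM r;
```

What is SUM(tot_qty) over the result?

Base: (Housing, tot_qty=1).
Iteration 1: components of {Housing} -> Bearing = 1*4 = 4, Cap = 1*5 = 5, Frame = 1*5 = 5, Gizmo = 1*4 = 4, Rod = 1*5 = 5.
Iteration 2: components of {Bearing,Cap,Frame,Gizmo,Rod} -> Cover = 4*4 = 16, Motor = 4*5 = 20, Washer = 5*2 = 10.
Iteration 3: no further components; recursion stops.
SUM(tot_qty) = 1 + 4 + 5 + 5 + 4 + 5 + 20 + 10 + 16 = 70.

70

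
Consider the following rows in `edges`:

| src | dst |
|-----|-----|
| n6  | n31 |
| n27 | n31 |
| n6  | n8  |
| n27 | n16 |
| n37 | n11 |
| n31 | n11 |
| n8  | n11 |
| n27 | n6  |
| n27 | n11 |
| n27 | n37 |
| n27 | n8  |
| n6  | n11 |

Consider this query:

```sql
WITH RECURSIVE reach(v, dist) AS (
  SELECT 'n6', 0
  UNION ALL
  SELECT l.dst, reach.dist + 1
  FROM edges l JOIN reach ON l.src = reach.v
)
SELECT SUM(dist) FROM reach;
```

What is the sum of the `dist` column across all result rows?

Base: (n6, dist=0).
Iteration 1: edges from {n6} -> (n11, dist=1), (n31, dist=1), (n8, dist=1).
Iteration 2: edges from {n11,n31,n8} -> (n11, dist=2) x2. [UNION ALL keeps all 2 new rows, including repeats]
Iteration 3: no outgoing edges from {n11}; recursion stops.
SUM(dist) = 0 + 1 + 1 + 1 + 2 + 2 = 7.

7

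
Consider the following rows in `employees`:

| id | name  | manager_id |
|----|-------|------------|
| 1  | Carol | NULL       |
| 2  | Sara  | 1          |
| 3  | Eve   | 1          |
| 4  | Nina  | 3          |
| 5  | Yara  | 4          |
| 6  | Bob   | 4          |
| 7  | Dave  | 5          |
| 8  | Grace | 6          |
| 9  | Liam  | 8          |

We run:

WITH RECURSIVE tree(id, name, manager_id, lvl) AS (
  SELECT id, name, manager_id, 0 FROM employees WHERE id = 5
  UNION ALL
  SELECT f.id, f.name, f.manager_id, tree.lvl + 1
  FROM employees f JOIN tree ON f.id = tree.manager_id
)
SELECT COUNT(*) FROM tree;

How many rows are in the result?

Base: id=5 (Yara), manager_id=4, lvl 0.
Iteration 1: join on id=4 -> Nina (id 4, manager_id=3, lvl 1).
Iteration 2: join on id=3 -> Eve (id 3, manager_id=1, lvl 2).
Iteration 3: join on id=1 -> Carol (id 1, manager_id=NULL, lvl 3).
Iteration 4: manager_id is NULL; no match; recursion stops.
Total rows emitted: 4.

4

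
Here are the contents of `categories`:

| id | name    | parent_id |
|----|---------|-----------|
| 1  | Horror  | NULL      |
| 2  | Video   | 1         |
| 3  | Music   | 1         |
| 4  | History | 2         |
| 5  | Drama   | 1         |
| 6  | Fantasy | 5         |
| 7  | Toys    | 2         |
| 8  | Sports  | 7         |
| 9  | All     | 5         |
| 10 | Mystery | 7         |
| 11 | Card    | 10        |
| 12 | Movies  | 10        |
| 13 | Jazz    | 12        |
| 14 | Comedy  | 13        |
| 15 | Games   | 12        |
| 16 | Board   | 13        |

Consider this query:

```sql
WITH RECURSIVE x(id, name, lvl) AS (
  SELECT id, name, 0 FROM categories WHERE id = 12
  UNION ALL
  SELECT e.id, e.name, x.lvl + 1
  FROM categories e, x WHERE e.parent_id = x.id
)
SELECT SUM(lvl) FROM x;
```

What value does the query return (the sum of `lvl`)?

6

Base: id=12 (Movies) at lvl 0.
Iteration 1: rows with parent_id in {12} -> Jazz (id 13, lvl 1), Games (id 15, lvl 1).
Iteration 2: rows with parent_id in {13,15} -> Comedy (id 14, lvl 2), Board (id 16, lvl 2).
Iteration 3: no rows with parent_id in {14,16}; recursion stops.
SUM(lvl) = 0 + 1 + 1 + 2 + 2 = 6.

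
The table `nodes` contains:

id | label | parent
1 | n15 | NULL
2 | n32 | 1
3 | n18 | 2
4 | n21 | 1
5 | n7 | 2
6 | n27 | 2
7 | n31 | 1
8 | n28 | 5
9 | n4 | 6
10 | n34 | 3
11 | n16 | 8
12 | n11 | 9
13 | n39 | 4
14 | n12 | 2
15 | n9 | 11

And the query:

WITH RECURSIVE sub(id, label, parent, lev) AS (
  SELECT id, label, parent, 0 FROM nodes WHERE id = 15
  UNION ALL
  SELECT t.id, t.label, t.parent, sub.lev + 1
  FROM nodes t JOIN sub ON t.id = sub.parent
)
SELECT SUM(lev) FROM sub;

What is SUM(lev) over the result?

15

Base: id=15 (n9), parent=11, lev 0.
Iteration 1: join on id=11 -> n16 (id 11, parent=8, lev 1).
Iteration 2: join on id=8 -> n28 (id 8, parent=5, lev 2).
Iteration 3: join on id=5 -> n7 (id 5, parent=2, lev 3).
Iteration 4: join on id=2 -> n32 (id 2, parent=1, lev 4).
Iteration 5: join on id=1 -> n15 (id 1, parent=NULL, lev 5).
Iteration 6: parent is NULL; no match; recursion stops.
SUM(lev) = 0 + 1 + 2 + 3 + 4 + 5 = 15.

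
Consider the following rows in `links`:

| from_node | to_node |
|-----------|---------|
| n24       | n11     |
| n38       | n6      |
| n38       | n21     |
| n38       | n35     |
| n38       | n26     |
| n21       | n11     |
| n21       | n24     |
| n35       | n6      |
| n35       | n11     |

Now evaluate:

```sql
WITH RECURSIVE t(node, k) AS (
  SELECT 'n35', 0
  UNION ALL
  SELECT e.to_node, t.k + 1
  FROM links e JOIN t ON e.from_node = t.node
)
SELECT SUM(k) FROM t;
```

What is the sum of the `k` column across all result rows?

Base: (n35, k=0).
Iteration 1: edges from {n35} -> (n11, k=1), (n6, k=1).
Iteration 2: no outgoing edges from {n11,n6}; recursion stops.
SUM(k) = 0 + 1 + 1 = 2.

2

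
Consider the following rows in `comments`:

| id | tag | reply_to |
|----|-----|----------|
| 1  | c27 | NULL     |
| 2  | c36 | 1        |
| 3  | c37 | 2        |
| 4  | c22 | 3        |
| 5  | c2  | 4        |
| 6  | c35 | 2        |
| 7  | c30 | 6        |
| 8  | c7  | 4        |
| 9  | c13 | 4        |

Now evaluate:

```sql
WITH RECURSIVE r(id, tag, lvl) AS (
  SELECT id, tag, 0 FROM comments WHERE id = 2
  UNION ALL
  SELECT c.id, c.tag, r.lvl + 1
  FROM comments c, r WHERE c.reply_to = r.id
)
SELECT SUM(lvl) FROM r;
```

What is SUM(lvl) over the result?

Base: id=2 (c36) at lvl 0.
Iteration 1: rows with reply_to in {2} -> c37 (id 3, lvl 1), c35 (id 6, lvl 1).
Iteration 2: rows with reply_to in {3,6} -> c22 (id 4, lvl 2), c30 (id 7, lvl 2).
Iteration 3: rows with reply_to in {4,7} -> c2 (id 5, lvl 3), c7 (id 8, lvl 3), c13 (id 9, lvl 3).
Iteration 4: no rows with reply_to in {5,8,9}; recursion stops.
SUM(lvl) = 0 + 1 + 1 + 2 + 2 + 3 + 3 + 3 = 15.

15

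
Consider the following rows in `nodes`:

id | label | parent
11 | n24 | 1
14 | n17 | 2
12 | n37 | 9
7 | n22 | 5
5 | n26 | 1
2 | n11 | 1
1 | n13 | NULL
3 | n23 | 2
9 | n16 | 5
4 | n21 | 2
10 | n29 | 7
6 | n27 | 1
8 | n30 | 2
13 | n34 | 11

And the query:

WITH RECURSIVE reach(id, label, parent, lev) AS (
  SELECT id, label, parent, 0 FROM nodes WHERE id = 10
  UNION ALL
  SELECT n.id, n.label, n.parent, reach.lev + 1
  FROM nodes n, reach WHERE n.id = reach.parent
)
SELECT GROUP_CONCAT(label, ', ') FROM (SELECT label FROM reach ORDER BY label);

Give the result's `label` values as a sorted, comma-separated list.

Base: id=10 (n29), parent=7, lev 0.
Iteration 1: join on id=7 -> n22 (id 7, parent=5, lev 1).
Iteration 2: join on id=5 -> n26 (id 5, parent=1, lev 2).
Iteration 3: join on id=1 -> n13 (id 1, parent=NULL, lev 3).
Iteration 4: parent is NULL; no match; recursion stops.

n13, n22, n26, n29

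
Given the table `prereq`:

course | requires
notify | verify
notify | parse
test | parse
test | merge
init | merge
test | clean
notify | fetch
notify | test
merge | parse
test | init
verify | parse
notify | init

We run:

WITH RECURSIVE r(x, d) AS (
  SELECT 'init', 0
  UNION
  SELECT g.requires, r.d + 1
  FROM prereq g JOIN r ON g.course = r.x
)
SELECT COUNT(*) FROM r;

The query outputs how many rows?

3

Base: (init, d=0).
Iteration 1: edges from {init} -> (merge, d=1).
Iteration 2: edges from {merge} -> (parse, d=2).
Iteration 3: no outgoing edges from {parse}; recursion stops.
Total rows emitted: 3.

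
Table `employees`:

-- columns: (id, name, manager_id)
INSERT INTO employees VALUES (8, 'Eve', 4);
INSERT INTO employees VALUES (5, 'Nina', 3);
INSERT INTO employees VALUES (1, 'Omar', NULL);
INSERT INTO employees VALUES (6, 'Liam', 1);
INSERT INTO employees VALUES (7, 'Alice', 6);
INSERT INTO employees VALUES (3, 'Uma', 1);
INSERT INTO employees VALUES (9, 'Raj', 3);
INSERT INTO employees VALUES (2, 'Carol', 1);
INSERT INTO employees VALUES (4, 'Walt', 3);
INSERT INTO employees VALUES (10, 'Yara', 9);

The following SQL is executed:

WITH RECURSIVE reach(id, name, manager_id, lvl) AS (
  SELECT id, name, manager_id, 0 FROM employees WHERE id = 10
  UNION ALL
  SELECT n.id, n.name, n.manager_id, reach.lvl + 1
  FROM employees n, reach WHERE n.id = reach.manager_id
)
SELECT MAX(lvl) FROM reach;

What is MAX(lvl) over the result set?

3

Base: id=10 (Yara), manager_id=9, lvl 0.
Iteration 1: join on id=9 -> Raj (id 9, manager_id=3, lvl 1).
Iteration 2: join on id=3 -> Uma (id 3, manager_id=1, lvl 2).
Iteration 3: join on id=1 -> Omar (id 1, manager_id=NULL, lvl 3).
Iteration 4: manager_id is NULL; no match; recursion stops.
lvl values: 0, 1, 2, 3; the maximum is 3.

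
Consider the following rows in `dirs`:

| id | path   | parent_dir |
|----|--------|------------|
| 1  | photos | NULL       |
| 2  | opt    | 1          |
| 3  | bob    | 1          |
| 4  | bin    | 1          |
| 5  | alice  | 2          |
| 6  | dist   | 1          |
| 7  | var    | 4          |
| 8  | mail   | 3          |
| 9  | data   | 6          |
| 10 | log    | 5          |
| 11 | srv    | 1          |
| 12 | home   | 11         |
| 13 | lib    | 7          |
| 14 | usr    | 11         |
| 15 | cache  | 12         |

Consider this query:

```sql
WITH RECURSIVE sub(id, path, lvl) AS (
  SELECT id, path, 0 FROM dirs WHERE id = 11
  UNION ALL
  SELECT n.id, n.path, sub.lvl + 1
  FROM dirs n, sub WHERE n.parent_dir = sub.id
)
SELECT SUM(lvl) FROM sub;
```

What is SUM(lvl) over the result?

Base: id=11 (srv) at lvl 0.
Iteration 1: rows with parent_dir in {11} -> home (id 12, lvl 1), usr (id 14, lvl 1).
Iteration 2: rows with parent_dir in {12,14} -> cache (id 15, lvl 2).
Iteration 3: no rows with parent_dir in {15}; recursion stops.
SUM(lvl) = 0 + 1 + 1 + 2 = 4.

4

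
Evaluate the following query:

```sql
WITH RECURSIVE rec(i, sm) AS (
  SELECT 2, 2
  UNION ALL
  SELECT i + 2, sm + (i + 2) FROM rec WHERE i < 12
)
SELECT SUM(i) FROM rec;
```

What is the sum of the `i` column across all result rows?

42

Base: i=2, sm=2.
Iteration 1: 2 < 12 holds -> i = 2 + 2 = 4, sm = 2 + 4 = 6.
Iteration 2: 4 < 12 holds -> i = 4 + 2 = 6, sm = 6 + 6 = 12.
Iteration 3: 6 < 12 holds -> i = 6 + 2 = 8, sm = 12 + 8 = 20.
Iteration 4: 8 < 12 holds -> i = 8 + 2 = 10, sm = 20 + 10 = 30.
Iteration 5: 10 < 12 holds -> i = 10 + 2 = 12, sm = 30 + 12 = 42.
Iteration 6: 12 < 12 fails; recursion stops.
SUM(i) = 2 + 4 + 6 + 8 + 10 + 12 = 42.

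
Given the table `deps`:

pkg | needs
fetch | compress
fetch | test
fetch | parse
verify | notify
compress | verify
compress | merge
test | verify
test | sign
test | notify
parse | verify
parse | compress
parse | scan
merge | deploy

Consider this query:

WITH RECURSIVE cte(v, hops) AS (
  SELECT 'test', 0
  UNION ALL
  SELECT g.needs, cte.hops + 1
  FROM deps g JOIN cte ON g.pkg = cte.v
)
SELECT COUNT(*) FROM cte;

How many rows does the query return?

Base: (test, hops=0).
Iteration 1: edges from {test} -> (notify, hops=1), (sign, hops=1), (verify, hops=1).
Iteration 2: edges from {notify,sign,verify} -> (notify, hops=2).
Iteration 3: no outgoing edges from {notify}; recursion stops.
Total rows emitted: 5.

5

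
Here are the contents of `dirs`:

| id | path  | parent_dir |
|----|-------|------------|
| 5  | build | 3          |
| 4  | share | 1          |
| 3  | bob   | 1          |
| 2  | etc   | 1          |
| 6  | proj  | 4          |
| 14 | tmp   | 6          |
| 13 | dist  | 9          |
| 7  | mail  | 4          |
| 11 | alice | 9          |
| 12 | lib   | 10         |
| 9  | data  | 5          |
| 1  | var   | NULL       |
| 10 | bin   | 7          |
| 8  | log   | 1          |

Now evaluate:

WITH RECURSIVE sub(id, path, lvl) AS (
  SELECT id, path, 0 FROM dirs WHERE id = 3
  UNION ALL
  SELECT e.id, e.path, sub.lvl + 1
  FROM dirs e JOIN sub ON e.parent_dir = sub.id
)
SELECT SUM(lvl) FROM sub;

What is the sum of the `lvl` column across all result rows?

9

Base: id=3 (bob) at lvl 0.
Iteration 1: rows with parent_dir in {3} -> build (id 5, lvl 1).
Iteration 2: rows with parent_dir in {5} -> data (id 9, lvl 2).
Iteration 3: rows with parent_dir in {9} -> alice (id 11, lvl 3), dist (id 13, lvl 3).
Iteration 4: no rows with parent_dir in {11,13}; recursion stops.
SUM(lvl) = 0 + 1 + 2 + 3 + 3 = 9.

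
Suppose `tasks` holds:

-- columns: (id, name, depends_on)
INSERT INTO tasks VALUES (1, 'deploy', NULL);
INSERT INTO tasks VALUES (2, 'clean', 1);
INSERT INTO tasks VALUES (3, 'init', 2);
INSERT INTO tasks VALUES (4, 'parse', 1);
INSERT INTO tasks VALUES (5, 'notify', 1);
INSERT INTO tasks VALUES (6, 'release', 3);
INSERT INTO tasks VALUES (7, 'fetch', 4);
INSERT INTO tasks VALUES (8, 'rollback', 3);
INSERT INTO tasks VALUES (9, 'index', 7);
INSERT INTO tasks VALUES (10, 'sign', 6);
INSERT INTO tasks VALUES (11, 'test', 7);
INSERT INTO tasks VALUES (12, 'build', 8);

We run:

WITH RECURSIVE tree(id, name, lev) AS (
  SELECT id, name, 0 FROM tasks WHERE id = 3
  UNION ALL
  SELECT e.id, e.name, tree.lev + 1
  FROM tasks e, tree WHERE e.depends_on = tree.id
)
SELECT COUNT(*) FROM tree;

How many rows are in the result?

5

Base: id=3 (init) at lev 0.
Iteration 1: rows with depends_on in {3} -> release (id 6, lev 1), rollback (id 8, lev 1).
Iteration 2: rows with depends_on in {6,8} -> sign (id 10, lev 2), build (id 12, lev 2).
Iteration 3: no rows with depends_on in {10,12}; recursion stops.
Total rows emitted: 5.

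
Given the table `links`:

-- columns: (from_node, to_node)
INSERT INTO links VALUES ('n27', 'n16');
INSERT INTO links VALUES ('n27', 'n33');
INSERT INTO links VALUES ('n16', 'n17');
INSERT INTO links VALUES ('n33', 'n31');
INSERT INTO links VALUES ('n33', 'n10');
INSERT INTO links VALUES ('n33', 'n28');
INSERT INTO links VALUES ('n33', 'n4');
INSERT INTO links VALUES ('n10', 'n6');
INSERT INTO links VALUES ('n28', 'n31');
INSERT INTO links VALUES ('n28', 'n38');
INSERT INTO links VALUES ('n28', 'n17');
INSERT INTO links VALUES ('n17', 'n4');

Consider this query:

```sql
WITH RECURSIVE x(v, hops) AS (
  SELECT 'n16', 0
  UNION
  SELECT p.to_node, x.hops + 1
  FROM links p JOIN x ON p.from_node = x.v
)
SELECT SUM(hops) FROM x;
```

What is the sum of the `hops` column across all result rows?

3

Base: (n16, hops=0).
Iteration 1: edges from {n16} -> (n17, hops=1).
Iteration 2: edges from {n17} -> (n4, hops=2).
Iteration 3: no outgoing edges from {n4}; recursion stops.
SUM(hops) = 0 + 1 + 2 = 3.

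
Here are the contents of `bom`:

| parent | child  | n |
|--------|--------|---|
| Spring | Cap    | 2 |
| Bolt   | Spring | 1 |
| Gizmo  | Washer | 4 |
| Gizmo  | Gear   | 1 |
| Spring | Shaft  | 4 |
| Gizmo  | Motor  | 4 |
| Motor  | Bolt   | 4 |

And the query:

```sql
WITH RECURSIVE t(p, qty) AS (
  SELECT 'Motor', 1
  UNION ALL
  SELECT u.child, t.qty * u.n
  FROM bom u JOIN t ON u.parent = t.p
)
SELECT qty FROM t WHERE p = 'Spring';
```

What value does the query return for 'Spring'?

Base: (Motor, qty=1).
Iteration 1: components of {Motor} -> Bolt = 1*4 = 4.
Iteration 2: components of {Bolt} -> Spring = 4*1 = 4.
Iteration 3: components of {Spring} -> Cap = 4*2 = 8, Shaft = 4*4 = 16.
Iteration 4: no further components; recursion stops.

4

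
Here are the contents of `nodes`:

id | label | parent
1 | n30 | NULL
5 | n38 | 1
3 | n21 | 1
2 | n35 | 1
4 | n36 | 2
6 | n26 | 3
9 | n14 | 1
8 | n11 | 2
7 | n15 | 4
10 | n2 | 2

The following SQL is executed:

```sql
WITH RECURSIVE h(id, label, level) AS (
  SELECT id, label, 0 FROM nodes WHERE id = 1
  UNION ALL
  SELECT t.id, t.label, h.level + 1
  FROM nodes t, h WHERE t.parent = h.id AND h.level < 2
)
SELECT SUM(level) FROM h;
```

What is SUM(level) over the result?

Base: id=1 (n30) at level 0.
Iteration 1: rows with parent in {1} -> n35 (id 2, level 1), n21 (id 3, level 1), n38 (id 5, level 1), n14 (id 9, level 1).
Iteration 2: rows with parent in {2,3,5,9} -> n36 (id 4, level 2), n26 (id 6, level 2), n11 (id 8, level 2), n2 (id 10, level 2).
Iteration 3: level < 2 fails for all current rows; recursion stops.
SUM(level) = 0 + 1 + 1 + 1 + 1 + 2 + 2 + 2 + 2 = 12.

12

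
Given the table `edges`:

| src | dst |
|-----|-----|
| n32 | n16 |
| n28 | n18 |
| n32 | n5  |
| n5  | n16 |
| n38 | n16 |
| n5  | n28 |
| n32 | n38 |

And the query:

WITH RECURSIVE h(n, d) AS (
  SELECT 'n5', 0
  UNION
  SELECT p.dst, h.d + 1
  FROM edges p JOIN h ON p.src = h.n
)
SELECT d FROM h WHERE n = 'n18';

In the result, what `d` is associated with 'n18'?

Base: (n5, d=0).
Iteration 1: edges from {n5} -> (n16, d=1), (n28, d=1).
Iteration 2: edges from {n16,n28} -> (n18, d=2).
Iteration 3: no outgoing edges from {n18}; recursion stops.

2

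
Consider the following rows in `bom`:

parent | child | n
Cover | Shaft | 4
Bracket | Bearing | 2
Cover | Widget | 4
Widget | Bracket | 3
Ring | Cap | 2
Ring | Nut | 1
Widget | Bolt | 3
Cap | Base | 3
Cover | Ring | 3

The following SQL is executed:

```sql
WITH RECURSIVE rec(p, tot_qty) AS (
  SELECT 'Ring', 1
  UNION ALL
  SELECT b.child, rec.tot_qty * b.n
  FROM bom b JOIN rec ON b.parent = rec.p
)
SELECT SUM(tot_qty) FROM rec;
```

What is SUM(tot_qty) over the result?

Base: (Ring, tot_qty=1).
Iteration 1: components of {Ring} -> Cap = 1*2 = 2, Nut = 1*1 = 1.
Iteration 2: components of {Cap,Nut} -> Base = 2*3 = 6.
Iteration 3: no further components; recursion stops.
SUM(tot_qty) = 1 + 2 + 1 + 6 = 10.

10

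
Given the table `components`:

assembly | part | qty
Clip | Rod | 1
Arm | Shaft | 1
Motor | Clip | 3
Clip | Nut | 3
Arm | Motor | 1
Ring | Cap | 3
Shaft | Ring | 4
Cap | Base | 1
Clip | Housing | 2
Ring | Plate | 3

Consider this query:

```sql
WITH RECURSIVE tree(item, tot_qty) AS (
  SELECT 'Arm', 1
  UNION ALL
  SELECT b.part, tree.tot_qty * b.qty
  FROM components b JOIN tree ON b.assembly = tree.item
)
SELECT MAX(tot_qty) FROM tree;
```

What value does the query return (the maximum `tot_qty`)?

Base: (Arm, tot_qty=1).
Iteration 1: components of {Arm} -> Motor = 1*1 = 1, Shaft = 1*1 = 1.
Iteration 2: components of {Motor,Shaft} -> Clip = 1*3 = 3, Ring = 1*4 = 4.
Iteration 3: components of {Clip,Ring} -> Cap = 4*3 = 12, Housing = 3*2 = 6, Nut = 3*3 = 9, Plate = 4*3 = 12, Rod = 3*1 = 3.
Iteration 4: components of {Cap,Housing,Nut,Plate,Rod} -> Base = 12*1 = 12.
Iteration 5: no further components; recursion stops.
tot_qty values: 1, 1, 1, 3, 4, 6, 3, 9, 12, 12, 12; the maximum is 12.

12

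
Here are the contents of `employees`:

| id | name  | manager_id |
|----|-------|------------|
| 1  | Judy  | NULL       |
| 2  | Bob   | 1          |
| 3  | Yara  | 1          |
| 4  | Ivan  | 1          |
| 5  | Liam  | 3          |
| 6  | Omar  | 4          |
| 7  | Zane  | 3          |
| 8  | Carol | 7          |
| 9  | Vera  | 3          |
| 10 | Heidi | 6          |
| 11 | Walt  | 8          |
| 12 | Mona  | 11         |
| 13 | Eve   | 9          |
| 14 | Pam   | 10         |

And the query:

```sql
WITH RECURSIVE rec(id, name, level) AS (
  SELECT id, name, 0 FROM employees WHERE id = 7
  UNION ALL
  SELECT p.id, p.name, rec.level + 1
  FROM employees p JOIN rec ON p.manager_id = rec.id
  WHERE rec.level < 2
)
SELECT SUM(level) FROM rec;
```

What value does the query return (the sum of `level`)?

3

Base: id=7 (Zane) at level 0.
Iteration 1: rows with manager_id in {7} -> Carol (id 8, level 1).
Iteration 2: rows with manager_id in {8} -> Walt (id 11, level 2).
Iteration 3: level < 2 fails for all current rows; recursion stops.
SUM(level) = 0 + 1 + 2 = 3.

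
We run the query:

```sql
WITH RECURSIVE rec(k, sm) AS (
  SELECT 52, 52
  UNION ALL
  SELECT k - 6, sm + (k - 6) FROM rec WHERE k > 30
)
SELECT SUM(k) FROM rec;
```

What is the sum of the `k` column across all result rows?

Base: k=52, sm=52.
Iteration 1: 52 > 30 holds -> k = 52 - 6 = 46, sm = 52 + 46 = 98.
Iteration 2: 46 > 30 holds -> k = 46 - 6 = 40, sm = 98 + 40 = 138.
Iteration 3: 40 > 30 holds -> k = 40 - 6 = 34, sm = 138 + 34 = 172.
Iteration 4: 34 > 30 holds -> k = 34 - 6 = 28, sm = 172 + 28 = 200.
Iteration 5: 28 > 30 fails; recursion stops.
SUM(k) = 52 + 46 + 40 + 34 + 28 = 200.

200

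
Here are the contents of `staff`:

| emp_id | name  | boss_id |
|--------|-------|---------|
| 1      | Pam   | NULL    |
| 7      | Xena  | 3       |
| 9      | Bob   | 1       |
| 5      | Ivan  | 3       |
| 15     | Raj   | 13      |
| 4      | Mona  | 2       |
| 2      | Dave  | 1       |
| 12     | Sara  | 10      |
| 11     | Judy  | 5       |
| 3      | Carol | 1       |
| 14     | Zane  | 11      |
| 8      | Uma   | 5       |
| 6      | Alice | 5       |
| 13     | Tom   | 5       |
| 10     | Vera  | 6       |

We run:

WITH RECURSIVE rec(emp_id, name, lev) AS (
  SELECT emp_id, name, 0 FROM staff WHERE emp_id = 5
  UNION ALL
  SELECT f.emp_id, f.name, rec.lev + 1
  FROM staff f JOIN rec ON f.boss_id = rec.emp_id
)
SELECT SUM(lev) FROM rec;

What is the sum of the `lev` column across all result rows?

Base: emp_id=5 (Ivan) at lev 0.
Iteration 1: rows with boss_id in {5} -> Alice (id 6, lev 1), Uma (id 8, lev 1), Judy (id 11, lev 1), Tom (id 13, lev 1).
Iteration 2: rows with boss_id in {6,8,11,13} -> Vera (id 10, lev 2), Zane (id 14, lev 2), Raj (id 15, lev 2).
Iteration 3: rows with boss_id in {10,14,15} -> Sara (id 12, lev 3).
Iteration 4: no rows with boss_id in {12}; recursion stops.
SUM(lev) = 0 + 1 + 1 + 1 + 1 + 2 + 2 + 2 + 3 = 13.

13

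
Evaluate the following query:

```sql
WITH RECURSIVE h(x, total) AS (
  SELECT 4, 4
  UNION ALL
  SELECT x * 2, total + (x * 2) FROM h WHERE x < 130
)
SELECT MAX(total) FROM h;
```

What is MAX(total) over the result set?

Base: x=4, total=4.
Iteration 1: 4 < 130 holds -> x = 4 * 2 = 8, total = 4 + 8 = 12.
Iteration 2: 8 < 130 holds -> x = 8 * 2 = 16, total = 12 + 16 = 28.
Iteration 3: 16 < 130 holds -> x = 16 * 2 = 32, total = 28 + 32 = 60.
Iteration 4: 32 < 130 holds -> x = 32 * 2 = 64, total = 60 + 64 = 124.
Iteration 5: 64 < 130 holds -> x = 64 * 2 = 128, total = 124 + 128 = 252.
Iteration 6: 128 < 130 holds -> x = 128 * 2 = 256, total = 252 + 256 = 508.
Iteration 7: 256 < 130 fails; recursion stops.
total values: 4, 12, 28, 60, 124, 252, 508; the maximum is 508.

508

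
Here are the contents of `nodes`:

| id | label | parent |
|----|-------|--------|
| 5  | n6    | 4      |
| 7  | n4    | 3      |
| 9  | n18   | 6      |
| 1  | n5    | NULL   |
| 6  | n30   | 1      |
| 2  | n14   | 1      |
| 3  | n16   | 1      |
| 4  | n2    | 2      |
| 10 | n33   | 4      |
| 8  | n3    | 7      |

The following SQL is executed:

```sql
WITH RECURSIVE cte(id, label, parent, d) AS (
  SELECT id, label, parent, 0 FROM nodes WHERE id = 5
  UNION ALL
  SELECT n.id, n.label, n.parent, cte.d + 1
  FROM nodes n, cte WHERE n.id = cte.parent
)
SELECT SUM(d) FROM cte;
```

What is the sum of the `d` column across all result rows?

6

Base: id=5 (n6), parent=4, d 0.
Iteration 1: join on id=4 -> n2 (id 4, parent=2, d 1).
Iteration 2: join on id=2 -> n14 (id 2, parent=1, d 2).
Iteration 3: join on id=1 -> n5 (id 1, parent=NULL, d 3).
Iteration 4: parent is NULL; no match; recursion stops.
SUM(d) = 0 + 1 + 2 + 3 = 6.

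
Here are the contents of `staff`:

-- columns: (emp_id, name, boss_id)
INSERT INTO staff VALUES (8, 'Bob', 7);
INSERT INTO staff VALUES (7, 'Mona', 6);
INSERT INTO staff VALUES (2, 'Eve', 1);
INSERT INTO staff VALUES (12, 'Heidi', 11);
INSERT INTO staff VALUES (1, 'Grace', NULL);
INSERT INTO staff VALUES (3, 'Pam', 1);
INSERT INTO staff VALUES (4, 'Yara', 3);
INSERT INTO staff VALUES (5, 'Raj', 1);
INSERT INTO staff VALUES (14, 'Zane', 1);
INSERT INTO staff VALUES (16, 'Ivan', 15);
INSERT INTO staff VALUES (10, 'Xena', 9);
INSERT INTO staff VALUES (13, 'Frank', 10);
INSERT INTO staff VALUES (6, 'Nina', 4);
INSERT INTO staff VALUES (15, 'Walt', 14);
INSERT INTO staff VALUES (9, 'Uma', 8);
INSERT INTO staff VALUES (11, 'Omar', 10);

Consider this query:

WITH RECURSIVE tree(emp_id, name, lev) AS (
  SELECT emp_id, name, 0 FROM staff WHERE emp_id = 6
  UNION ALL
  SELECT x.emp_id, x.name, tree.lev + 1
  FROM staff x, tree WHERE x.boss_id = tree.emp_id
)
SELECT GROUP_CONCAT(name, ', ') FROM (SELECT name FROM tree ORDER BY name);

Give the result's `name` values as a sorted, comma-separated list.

Base: emp_id=6 (Nina) at lev 0.
Iteration 1: rows with boss_id in {6} -> Mona (id 7, lev 1).
Iteration 2: rows with boss_id in {7} -> Bob (id 8, lev 2).
Iteration 3: rows with boss_id in {8} -> Uma (id 9, lev 3).
Iteration 4: rows with boss_id in {9} -> Xena (id 10, lev 4).
Iteration 5: rows with boss_id in {10} -> Omar (id 11, lev 5), Frank (id 13, lev 5).
Iteration 6: rows with boss_id in {11,13} -> Heidi (id 12, lev 6).
Iteration 7: no rows with boss_id in {12}; recursion stops.

Bob, Frank, Heidi, Mona, Nina, Omar, Uma, Xena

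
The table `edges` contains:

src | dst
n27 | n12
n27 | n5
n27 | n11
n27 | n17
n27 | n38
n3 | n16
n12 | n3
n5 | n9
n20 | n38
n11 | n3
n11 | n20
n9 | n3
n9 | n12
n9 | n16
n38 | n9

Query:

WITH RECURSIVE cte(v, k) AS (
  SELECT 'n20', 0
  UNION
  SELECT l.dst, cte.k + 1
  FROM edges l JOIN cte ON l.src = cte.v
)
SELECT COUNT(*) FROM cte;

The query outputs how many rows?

Base: (n20, k=0).
Iteration 1: edges from {n20} -> (n38, k=1).
Iteration 2: edges from {n38} -> (n9, k=2).
Iteration 3: edges from {n9} -> (n12, k=3), (n16, k=3), (n3, k=3).
Iteration 4: edges from {n12,n16,n3} -> (n16, k=4), (n3, k=4).
Iteration 5: edges from {n16,n3} -> (n16, k=5).
Iteration 6: no outgoing edges from {n16}; recursion stops.
Total rows emitted: 9.

9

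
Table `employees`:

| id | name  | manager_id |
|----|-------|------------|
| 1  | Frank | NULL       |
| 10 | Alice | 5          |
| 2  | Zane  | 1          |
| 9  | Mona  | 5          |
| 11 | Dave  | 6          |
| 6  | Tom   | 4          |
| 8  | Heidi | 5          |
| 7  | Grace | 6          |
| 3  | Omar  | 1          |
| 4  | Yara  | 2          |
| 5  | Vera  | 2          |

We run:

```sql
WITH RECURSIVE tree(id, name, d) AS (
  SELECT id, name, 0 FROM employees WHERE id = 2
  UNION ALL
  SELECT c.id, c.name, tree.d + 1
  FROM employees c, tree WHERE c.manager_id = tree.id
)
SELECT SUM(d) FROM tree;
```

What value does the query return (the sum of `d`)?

Base: id=2 (Zane) at d 0.
Iteration 1: rows with manager_id in {2} -> Yara (id 4, d 1), Vera (id 5, d 1).
Iteration 2: rows with manager_id in {4,5} -> Tom (id 6, d 2), Heidi (id 8, d 2), Mona (id 9, d 2), Alice (id 10, d 2).
Iteration 3: rows with manager_id in {6,8,9,10} -> Grace (id 7, d 3), Dave (id 11, d 3).
Iteration 4: no rows with manager_id in {7,11}; recursion stops.
SUM(d) = 0 + 1 + 1 + 2 + 2 + 2 + 2 + 3 + 3 = 16.

16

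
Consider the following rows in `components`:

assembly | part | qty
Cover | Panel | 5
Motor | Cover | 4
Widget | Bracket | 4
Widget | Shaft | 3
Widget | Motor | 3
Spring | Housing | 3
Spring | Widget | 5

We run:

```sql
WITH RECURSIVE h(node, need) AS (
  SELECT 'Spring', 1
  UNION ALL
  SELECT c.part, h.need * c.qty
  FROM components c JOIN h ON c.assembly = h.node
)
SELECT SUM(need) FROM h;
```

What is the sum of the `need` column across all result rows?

419

Base: (Spring, need=1).
Iteration 1: components of {Spring} -> Housing = 1*3 = 3, Widget = 1*5 = 5.
Iteration 2: components of {Housing,Widget} -> Bracket = 5*4 = 20, Motor = 5*3 = 15, Shaft = 5*3 = 15.
Iteration 3: components of {Bracket,Motor,Shaft} -> Cover = 15*4 = 60.
Iteration 4: components of {Cover} -> Panel = 60*5 = 300.
Iteration 5: no further components; recursion stops.
SUM(need) = 1 + 3 + 5 + 15 + 20 + 15 + 60 + 300 = 419.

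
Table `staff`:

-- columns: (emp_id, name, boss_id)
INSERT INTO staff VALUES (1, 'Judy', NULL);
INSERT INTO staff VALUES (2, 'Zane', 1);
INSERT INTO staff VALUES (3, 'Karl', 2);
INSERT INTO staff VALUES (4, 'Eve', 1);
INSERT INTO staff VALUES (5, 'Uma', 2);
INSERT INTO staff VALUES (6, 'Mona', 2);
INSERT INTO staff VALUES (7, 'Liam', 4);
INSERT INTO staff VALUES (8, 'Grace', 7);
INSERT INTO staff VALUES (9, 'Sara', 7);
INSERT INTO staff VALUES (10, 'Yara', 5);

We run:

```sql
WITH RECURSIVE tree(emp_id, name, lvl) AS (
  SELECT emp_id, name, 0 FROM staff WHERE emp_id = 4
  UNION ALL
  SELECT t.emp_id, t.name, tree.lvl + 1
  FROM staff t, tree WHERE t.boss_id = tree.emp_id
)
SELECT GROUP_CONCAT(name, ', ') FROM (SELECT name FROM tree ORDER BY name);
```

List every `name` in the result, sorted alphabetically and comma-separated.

Base: emp_id=4 (Eve) at lvl 0.
Iteration 1: rows with boss_id in {4} -> Liam (id 7, lvl 1).
Iteration 2: rows with boss_id in {7} -> Grace (id 8, lvl 2), Sara (id 9, lvl 2).
Iteration 3: no rows with boss_id in {8,9}; recursion stops.

Eve, Grace, Liam, Sara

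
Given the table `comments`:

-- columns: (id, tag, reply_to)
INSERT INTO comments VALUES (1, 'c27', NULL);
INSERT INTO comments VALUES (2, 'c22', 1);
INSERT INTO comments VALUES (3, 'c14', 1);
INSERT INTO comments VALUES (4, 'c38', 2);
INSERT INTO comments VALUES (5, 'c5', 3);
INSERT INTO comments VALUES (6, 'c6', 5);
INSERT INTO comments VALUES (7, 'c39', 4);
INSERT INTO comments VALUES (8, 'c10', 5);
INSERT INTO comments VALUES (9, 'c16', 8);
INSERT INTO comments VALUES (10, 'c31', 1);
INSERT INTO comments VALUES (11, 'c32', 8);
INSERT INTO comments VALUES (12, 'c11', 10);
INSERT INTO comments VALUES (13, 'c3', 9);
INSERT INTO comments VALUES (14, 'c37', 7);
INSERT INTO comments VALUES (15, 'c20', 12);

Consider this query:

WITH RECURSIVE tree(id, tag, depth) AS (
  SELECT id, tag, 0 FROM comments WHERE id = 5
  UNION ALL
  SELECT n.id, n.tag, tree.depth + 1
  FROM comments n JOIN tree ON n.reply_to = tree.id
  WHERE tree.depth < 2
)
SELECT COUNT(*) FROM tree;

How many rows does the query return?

Base: id=5 (c5) at depth 0.
Iteration 1: rows with reply_to in {5} -> c6 (id 6, depth 1), c10 (id 8, depth 1).
Iteration 2: rows with reply_to in {6,8} -> c16 (id 9, depth 2), c32 (id 11, depth 2).
Iteration 3: depth < 2 fails for all current rows; recursion stops.
Total rows emitted: 5.

5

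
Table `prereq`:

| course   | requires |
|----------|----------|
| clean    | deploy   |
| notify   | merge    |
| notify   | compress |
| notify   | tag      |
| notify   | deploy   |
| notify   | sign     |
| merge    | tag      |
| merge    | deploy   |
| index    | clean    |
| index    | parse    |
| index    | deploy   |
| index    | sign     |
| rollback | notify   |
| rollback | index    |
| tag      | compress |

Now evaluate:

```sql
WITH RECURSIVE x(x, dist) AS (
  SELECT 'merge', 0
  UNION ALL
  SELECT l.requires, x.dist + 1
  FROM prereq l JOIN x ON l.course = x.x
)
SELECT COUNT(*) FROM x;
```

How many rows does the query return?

Base: (merge, dist=0).
Iteration 1: edges from {merge} -> (deploy, dist=1), (tag, dist=1).
Iteration 2: edges from {deploy,tag} -> (compress, dist=2).
Iteration 3: no outgoing edges from {compress}; recursion stops.
Total rows emitted: 4.

4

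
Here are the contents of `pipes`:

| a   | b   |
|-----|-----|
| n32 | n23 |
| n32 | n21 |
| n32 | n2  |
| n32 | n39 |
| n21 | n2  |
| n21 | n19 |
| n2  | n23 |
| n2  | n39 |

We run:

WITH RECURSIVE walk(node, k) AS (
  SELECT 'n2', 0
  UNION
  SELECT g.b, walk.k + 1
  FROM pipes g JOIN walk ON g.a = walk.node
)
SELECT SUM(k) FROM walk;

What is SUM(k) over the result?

Base: (n2, k=0).
Iteration 1: edges from {n2} -> (n23, k=1), (n39, k=1).
Iteration 2: no outgoing edges from {n23,n39}; recursion stops.
SUM(k) = 0 + 1 + 1 = 2.

2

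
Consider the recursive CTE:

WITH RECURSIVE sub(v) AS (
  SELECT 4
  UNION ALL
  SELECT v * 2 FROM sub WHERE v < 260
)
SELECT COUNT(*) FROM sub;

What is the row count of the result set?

8

Base: v=4.
Iteration 1: 4 < 260 holds -> v = 4 * 2 = 8.
Iteration 2: 8 < 260 holds -> v = 8 * 2 = 16.
Iteration 3: 16 < 260 holds -> v = 16 * 2 = 32.
Iteration 4: 32 < 260 holds -> v = 32 * 2 = 64.
Iteration 5: 64 < 260 holds -> v = 64 * 2 = 128.
Iteration 6: 128 < 260 holds -> v = 128 * 2 = 256.
Iteration 7: 256 < 260 holds -> v = 256 * 2 = 512.
Iteration 8: 512 < 260 fails; recursion stops.
Total rows emitted: 8.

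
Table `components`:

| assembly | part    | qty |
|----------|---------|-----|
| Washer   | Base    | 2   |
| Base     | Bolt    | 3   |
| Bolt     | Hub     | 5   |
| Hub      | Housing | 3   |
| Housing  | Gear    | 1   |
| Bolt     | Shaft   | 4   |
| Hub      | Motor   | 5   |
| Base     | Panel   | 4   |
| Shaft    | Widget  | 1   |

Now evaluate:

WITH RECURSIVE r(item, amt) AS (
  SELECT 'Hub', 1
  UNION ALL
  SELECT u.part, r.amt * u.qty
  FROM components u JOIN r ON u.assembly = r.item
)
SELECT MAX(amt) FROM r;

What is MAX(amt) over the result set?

Base: (Hub, amt=1).
Iteration 1: components of {Hub} -> Housing = 1*3 = 3, Motor = 1*5 = 5.
Iteration 2: components of {Housing,Motor} -> Gear = 3*1 = 3.
Iteration 3: no further components; recursion stops.
amt values: 1, 3, 5, 3; the maximum is 5.

5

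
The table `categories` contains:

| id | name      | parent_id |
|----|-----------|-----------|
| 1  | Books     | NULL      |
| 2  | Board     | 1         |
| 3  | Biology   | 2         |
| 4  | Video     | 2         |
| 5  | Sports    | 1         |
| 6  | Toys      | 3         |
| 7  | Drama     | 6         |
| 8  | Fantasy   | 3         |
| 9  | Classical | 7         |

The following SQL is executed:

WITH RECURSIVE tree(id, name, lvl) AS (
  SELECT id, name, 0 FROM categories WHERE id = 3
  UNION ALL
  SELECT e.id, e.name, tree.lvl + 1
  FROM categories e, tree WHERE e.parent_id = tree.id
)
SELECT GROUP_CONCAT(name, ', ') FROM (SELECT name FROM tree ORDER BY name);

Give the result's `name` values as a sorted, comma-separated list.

Biology, Classical, Drama, Fantasy, Toys

Base: id=3 (Biology) at lvl 0.
Iteration 1: rows with parent_id in {3} -> Toys (id 6, lvl 1), Fantasy (id 8, lvl 1).
Iteration 2: rows with parent_id in {6,8} -> Drama (id 7, lvl 2).
Iteration 3: rows with parent_id in {7} -> Classical (id 9, lvl 3).
Iteration 4: no rows with parent_id in {9}; recursion stops.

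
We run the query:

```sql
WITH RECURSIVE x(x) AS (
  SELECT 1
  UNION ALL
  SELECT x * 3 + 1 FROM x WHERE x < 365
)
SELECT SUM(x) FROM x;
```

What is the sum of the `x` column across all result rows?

1636

Base: x=1.
Iteration 1: 1 < 365 holds -> x = 1 * 3 + 1 = 4.
Iteration 2: 4 < 365 holds -> x = 4 * 3 + 1 = 13.
Iteration 3: 13 < 365 holds -> x = 13 * 3 + 1 = 40.
Iteration 4: 40 < 365 holds -> x = 40 * 3 + 1 = 121.
Iteration 5: 121 < 365 holds -> x = 121 * 3 + 1 = 364.
Iteration 6: 364 < 365 holds -> x = 364 * 3 + 1 = 1093.
Iteration 7: 1093 < 365 fails; recursion stops.
SUM(x) = 1 + 4 + 13 + 40 + 121 + 364 + 1093 = 1636.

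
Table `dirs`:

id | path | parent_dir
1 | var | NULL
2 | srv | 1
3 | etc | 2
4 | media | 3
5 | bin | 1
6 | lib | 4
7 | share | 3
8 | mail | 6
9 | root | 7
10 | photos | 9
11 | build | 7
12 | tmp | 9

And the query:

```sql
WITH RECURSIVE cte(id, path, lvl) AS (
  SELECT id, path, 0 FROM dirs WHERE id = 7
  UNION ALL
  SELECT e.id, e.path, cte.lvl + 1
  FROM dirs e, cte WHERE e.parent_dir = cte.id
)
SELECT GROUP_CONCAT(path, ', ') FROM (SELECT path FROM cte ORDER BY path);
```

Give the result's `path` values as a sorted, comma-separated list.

Base: id=7 (share) at lvl 0.
Iteration 1: rows with parent_dir in {7} -> root (id 9, lvl 1), build (id 11, lvl 1).
Iteration 2: rows with parent_dir in {9,11} -> photos (id 10, lvl 2), tmp (id 12, lvl 2).
Iteration 3: no rows with parent_dir in {10,12}; recursion stops.

build, photos, root, share, tmp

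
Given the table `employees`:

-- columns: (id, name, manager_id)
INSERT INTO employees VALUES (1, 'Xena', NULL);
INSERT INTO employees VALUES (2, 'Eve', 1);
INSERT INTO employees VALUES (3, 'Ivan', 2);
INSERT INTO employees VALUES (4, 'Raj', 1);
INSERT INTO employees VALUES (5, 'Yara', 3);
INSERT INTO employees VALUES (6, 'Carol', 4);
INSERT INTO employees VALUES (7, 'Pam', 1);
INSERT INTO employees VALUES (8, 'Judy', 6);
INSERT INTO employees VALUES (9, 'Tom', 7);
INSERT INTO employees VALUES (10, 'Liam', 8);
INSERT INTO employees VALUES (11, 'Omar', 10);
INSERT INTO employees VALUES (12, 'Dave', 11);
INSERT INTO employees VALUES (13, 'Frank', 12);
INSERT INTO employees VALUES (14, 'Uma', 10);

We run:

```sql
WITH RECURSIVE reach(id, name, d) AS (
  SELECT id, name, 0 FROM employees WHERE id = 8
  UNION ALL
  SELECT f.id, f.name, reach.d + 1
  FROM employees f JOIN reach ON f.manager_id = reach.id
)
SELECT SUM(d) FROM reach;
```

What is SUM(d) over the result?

Base: id=8 (Judy) at d 0.
Iteration 1: rows with manager_id in {8} -> Liam (id 10, d 1).
Iteration 2: rows with manager_id in {10} -> Omar (id 11, d 2), Uma (id 14, d 2).
Iteration 3: rows with manager_id in {11,14} -> Dave (id 12, d 3).
Iteration 4: rows with manager_id in {12} -> Frank (id 13, d 4).
Iteration 5: no rows with manager_id in {13}; recursion stops.
SUM(d) = 0 + 1 + 2 + 2 + 3 + 4 = 12.

12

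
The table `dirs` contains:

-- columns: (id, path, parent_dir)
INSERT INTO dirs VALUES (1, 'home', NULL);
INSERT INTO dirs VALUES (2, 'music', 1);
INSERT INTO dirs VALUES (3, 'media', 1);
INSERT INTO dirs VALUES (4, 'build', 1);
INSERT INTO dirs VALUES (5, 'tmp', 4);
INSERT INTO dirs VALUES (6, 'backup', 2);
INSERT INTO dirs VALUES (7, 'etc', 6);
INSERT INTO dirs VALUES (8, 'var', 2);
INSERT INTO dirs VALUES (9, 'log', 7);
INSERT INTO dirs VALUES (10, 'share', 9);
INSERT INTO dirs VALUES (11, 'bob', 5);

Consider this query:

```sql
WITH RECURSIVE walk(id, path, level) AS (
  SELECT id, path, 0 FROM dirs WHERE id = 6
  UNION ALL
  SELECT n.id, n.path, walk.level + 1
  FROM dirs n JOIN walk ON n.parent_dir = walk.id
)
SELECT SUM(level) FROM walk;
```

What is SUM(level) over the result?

6

Base: id=6 (backup) at level 0.
Iteration 1: rows with parent_dir in {6} -> etc (id 7, level 1).
Iteration 2: rows with parent_dir in {7} -> log (id 9, level 2).
Iteration 3: rows with parent_dir in {9} -> share (id 10, level 3).
Iteration 4: no rows with parent_dir in {10}; recursion stops.
SUM(level) = 0 + 1 + 2 + 3 = 6.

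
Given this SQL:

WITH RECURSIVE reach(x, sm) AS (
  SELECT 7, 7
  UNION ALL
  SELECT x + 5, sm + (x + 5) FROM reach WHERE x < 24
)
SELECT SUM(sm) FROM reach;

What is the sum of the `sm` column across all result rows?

Base: x=7, sm=7.
Iteration 1: 7 < 24 holds -> x = 7 + 5 = 12, sm = 7 + 12 = 19.
Iteration 2: 12 < 24 holds -> x = 12 + 5 = 17, sm = 19 + 17 = 36.
Iteration 3: 17 < 24 holds -> x = 17 + 5 = 22, sm = 36 + 22 = 58.
Iteration 4: 22 < 24 holds -> x = 22 + 5 = 27, sm = 58 + 27 = 85.
Iteration 5: 27 < 24 fails; recursion stops.
SUM(sm) = 7 + 19 + 36 + 58 + 85 = 205.

205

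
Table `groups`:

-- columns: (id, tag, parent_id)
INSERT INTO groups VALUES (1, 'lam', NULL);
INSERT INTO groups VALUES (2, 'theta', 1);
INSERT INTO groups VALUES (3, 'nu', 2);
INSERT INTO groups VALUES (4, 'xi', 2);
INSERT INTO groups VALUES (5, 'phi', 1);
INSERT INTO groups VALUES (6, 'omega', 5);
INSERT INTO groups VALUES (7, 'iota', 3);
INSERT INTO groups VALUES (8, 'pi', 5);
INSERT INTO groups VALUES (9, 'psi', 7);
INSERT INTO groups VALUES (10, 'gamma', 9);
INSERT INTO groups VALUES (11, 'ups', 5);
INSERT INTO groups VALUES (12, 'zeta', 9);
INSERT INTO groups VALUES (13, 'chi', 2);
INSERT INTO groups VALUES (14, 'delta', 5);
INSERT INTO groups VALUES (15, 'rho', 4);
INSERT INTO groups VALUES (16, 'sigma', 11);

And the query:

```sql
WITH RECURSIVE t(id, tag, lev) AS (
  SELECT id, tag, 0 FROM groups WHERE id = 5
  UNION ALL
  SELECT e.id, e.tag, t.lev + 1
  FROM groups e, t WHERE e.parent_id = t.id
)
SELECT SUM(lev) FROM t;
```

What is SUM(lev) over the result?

6

Base: id=5 (phi) at lev 0.
Iteration 1: rows with parent_id in {5} -> omega (id 6, lev 1), pi (id 8, lev 1), ups (id 11, lev 1), delta (id 14, lev 1).
Iteration 2: rows with parent_id in {6,8,11,14} -> sigma (id 16, lev 2).
Iteration 3: no rows with parent_id in {16}; recursion stops.
SUM(lev) = 0 + 1 + 1 + 1 + 1 + 2 = 6.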